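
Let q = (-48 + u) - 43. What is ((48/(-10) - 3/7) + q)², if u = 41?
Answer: 3736489/1225 ≈ 3050.2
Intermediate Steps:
q = -50 (q = (-48 + 41) - 43 = -7 - 43 = -50)
((48/(-10) - 3/7) + q)² = ((48/(-10) - 3/7) - 50)² = ((48*(-⅒) - 3*⅐) - 50)² = ((-24/5 - 3/7) - 50)² = (-183/35 - 50)² = (-1933/35)² = 3736489/1225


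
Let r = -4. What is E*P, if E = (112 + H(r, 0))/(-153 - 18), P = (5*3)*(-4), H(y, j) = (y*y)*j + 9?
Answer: 2420/57 ≈ 42.456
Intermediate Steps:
H(y, j) = 9 + j*y² (H(y, j) = y²*j + 9 = j*y² + 9 = 9 + j*y²)
P = -60 (P = 15*(-4) = -60)
E = -121/171 (E = (112 + (9 + 0*(-4)²))/(-153 - 18) = (112 + (9 + 0*16))/(-171) = (112 + (9 + 0))*(-1/171) = (112 + 9)*(-1/171) = 121*(-1/171) = -121/171 ≈ -0.70760)
E*P = -121/171*(-60) = 2420/57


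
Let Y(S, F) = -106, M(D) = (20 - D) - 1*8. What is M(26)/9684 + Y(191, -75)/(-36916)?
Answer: 31855/22343409 ≈ 0.0014257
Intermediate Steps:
M(D) = 12 - D (M(D) = (20 - D) - 8 = 12 - D)
M(26)/9684 + Y(191, -75)/(-36916) = (12 - 1*26)/9684 - 106/(-36916) = (12 - 26)*(1/9684) - 106*(-1/36916) = -14*1/9684 + 53/18458 = -7/4842 + 53/18458 = 31855/22343409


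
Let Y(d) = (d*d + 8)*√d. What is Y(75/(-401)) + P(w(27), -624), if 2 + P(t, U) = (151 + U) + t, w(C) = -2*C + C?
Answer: -502 + 6460165*I*√1203/64481201 ≈ -502.0 + 3.4749*I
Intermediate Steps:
w(C) = -C
P(t, U) = 149 + U + t (P(t, U) = -2 + ((151 + U) + t) = -2 + (151 + U + t) = 149 + U + t)
Y(d) = √d*(8 + d²) (Y(d) = (d² + 8)*√d = (8 + d²)*√d = √d*(8 + d²))
Y(75/(-401)) + P(w(27), -624) = √(75/(-401))*(8 + (75/(-401))²) + (149 - 624 - 1*27) = √(75*(-1/401))*(8 + (75*(-1/401))²) + (149 - 624 - 27) = √(-75/401)*(8 + (-75/401)²) - 502 = (5*I*√1203/401)*(8 + 5625/160801) - 502 = (5*I*√1203/401)*(1292033/160801) - 502 = 6460165*I*√1203/64481201 - 502 = -502 + 6460165*I*√1203/64481201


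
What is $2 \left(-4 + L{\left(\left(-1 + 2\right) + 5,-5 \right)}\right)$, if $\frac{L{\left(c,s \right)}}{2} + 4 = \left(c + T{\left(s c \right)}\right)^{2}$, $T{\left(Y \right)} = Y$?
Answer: $2280$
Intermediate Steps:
$L{\left(c,s \right)} = -8 + 2 \left(c + c s\right)^{2}$ ($L{\left(c,s \right)} = -8 + 2 \left(c + s c\right)^{2} = -8 + 2 \left(c + c s\right)^{2}$)
$2 \left(-4 + L{\left(\left(-1 + 2\right) + 5,-5 \right)}\right) = 2 \left(-4 - \left(8 - 2 \left(\left(-1 + 2\right) + 5\right)^{2} \left(1 - 5\right)^{2}\right)\right) = 2 \left(-4 - \left(8 - 2 \left(1 + 5\right)^{2} \left(-4\right)^{2}\right)\right) = 2 \left(-4 - \left(8 - 2 \cdot 6^{2} \cdot 16\right)\right) = 2 \left(-4 - \left(8 - 1152\right)\right) = 2 \left(-4 + \left(-8 + 1152\right)\right) = 2 \left(-4 + 1144\right) = 2 \cdot 1140 = 2280$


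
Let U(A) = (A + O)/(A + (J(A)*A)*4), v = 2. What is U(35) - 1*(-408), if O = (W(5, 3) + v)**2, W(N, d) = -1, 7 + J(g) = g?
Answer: 1613676/3955 ≈ 408.01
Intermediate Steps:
J(g) = -7 + g
O = 1 (O = (-1 + 2)**2 = 1**2 = 1)
U(A) = (1 + A)/(A + 4*A*(-7 + A)) (U(A) = (A + 1)/(A + ((-7 + A)*A)*4) = (1 + A)/(A + (A*(-7 + A))*4) = (1 + A)/(A + 4*A*(-7 + A)))
U(35) - 1*(-408) = (1 + 35)/(35*(-27 + 4*35)) - 1*(-408) = (1/35)*36/(-27 + 140) + 408 = (1/35)*36/113 + 408 = (1/35)*(1/113)*36 + 408 = 36/3955 + 408 = 1613676/3955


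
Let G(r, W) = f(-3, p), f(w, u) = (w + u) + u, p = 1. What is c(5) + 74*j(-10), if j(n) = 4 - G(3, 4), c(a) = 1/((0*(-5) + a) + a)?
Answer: 3701/10 ≈ 370.10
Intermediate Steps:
f(w, u) = w + 2*u (f(w, u) = (u + w) + u = w + 2*u)
G(r, W) = -1 (G(r, W) = -3 + 2*1 = -3 + 2 = -1)
c(a) = 1/(2*a) (c(a) = 1/((0 + a) + a) = 1/(a + a) = 1/(2*a))
j(n) = 5 (j(n) = 4 - 1*(-1) = 4 + 1 = 5)
c(5) + 74*j(-10) = (½)/5 + 74*5 = (½)*(⅕) + 370 = ⅒ + 370 = 3701/10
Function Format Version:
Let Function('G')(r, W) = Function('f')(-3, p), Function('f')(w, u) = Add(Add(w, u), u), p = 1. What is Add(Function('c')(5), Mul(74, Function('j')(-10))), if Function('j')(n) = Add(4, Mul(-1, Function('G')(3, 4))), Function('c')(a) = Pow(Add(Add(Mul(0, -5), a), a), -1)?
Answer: Rational(3701, 10) ≈ 370.10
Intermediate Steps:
Function('f')(w, u) = Add(w, Mul(2, u)) (Function('f')(w, u) = Add(Add(u, w), u) = Add(w, Mul(2, u)))
Function('G')(r, W) = -1 (Function('G')(r, W) = Add(-3, Mul(2, 1)) = Add(-3, 2) = -1)
Function('c')(a) = Mul(Rational(1, 2), Pow(a, -1)) (Function('c')(a) = Pow(Add(Add(0, a), a), -1) = Pow(Add(a, a), -1) = Pow(Mul(2, a), -1) = Mul(Rational(1, 2), Pow(a, -1)))
Function('j')(n) = 5 (Function('j')(n) = Add(4, Mul(-1, -1)) = Add(4, 1) = 5)
Add(Function('c')(5), Mul(74, Function('j')(-10))) = Add(Mul(Rational(1, 2), Pow(5, -1)), Mul(74, 5)) = Add(Mul(Rational(1, 2), Rational(1, 5)), 370) = Add(Rational(1, 10), 370) = Rational(3701, 10)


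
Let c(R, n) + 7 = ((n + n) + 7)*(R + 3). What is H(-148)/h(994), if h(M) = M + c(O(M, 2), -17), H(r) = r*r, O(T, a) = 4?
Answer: 10952/399 ≈ 27.449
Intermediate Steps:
H(r) = r²
c(R, n) = -7 + (3 + R)*(7 + 2*n) (c(R, n) = -7 + ((n + n) + 7)*(R + 3) = -7 + (2*n + 7)*(3 + R) = -7 + (7 + 2*n)*(3 + R) = -7 + (3 + R)*(7 + 2*n))
h(M) = -196 + M (h(M) = M + (14 + 6*(-17) + 7*4 + 2*4*(-17)) = M + (14 - 102 + 28 - 136) = M - 196 = -196 + M)
H(-148)/h(994) = (-148)²/(-196 + 994) = 21904/798 = 21904*(1/798) = 10952/399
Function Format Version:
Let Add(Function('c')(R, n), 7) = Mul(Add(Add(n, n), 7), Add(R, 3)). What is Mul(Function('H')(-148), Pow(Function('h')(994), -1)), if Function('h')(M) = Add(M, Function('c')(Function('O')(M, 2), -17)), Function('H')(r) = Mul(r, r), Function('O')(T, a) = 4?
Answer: Rational(10952, 399) ≈ 27.449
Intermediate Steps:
Function('H')(r) = Pow(r, 2)
Function('c')(R, n) = Add(-7, Mul(Add(3, R), Add(7, Mul(2, n)))) (Function('c')(R, n) = Add(-7, Mul(Add(Add(n, n), 7), Add(R, 3))) = Add(-7, Mul(Add(Mul(2, n), 7), Add(3, R))) = Add(-7, Mul(Add(7, Mul(2, n)), Add(3, R))) = Add(-7, Mul(Add(3, R), Add(7, Mul(2, n)))))
Function('h')(M) = Add(-196, M) (Function('h')(M) = Add(M, Add(14, Mul(6, -17), Mul(7, 4), Mul(2, 4, -17))) = Add(M, Add(14, -102, 28, -136)) = Add(M, -196) = Add(-196, M))
Mul(Function('H')(-148), Pow(Function('h')(994), -1)) = Mul(Pow(-148, 2), Pow(Add(-196, 994), -1)) = Mul(21904, Pow(798, -1)) = Mul(21904, Rational(1, 798)) = Rational(10952, 399)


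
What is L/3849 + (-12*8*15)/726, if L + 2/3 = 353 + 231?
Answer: -2559530/1397187 ≈ -1.8319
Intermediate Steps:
L = 1750/3 (L = -⅔ + (353 + 231) = -⅔ + 584 = 1750/3 ≈ 583.33)
L/3849 + (-12*8*15)/726 = (1750/3)/3849 + (-12*8*15)/726 = (1750/3)*(1/3849) - 96*15*(1/726) = 1750/11547 - 1440*1/726 = 1750/11547 - 240/121 = -2559530/1397187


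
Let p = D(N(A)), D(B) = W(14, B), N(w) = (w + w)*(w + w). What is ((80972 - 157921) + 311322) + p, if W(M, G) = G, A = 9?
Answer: 234697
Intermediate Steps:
N(w) = 4*w² (N(w) = (2*w)*(2*w) = 4*w²)
D(B) = B
p = 324 (p = 4*9² = 4*81 = 324)
((80972 - 157921) + 311322) + p = ((80972 - 157921) + 311322) + 324 = (-76949 + 311322) + 324 = 234373 + 324 = 234697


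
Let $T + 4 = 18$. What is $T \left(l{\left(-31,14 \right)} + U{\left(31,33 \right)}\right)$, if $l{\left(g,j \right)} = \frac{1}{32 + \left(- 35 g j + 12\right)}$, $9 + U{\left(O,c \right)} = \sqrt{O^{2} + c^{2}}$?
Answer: $- \frac{959735}{7617} + 70 \sqrt{82} \approx 507.88$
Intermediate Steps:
$U{\left(O,c \right)} = -9 + \sqrt{O^{2} + c^{2}}$
$T = 14$ ($T = -4 + 18 = 14$)
$l{\left(g,j \right)} = \frac{1}{44 - 35 g j}$ ($l{\left(g,j \right)} = \frac{1}{32 - \left(-12 + 35 g j\right)} = \frac{1}{44 - 35 g j}$)
$T \left(l{\left(-31,14 \right)} + U{\left(31,33 \right)}\right) = 14 \left(- \frac{1}{-44 + 35 \left(-31\right) 14} - \left(9 - \sqrt{31^{2} + 33^{2}}\right)\right) = 14 \left(- \frac{1}{-44 - 15190} - \left(9 - \sqrt{961 + 1089}\right)\right) = 14 \left(- \frac{1}{-15234} - \left(9 - \sqrt{2050}\right)\right) = 14 \left(\left(-1\right) \left(- \frac{1}{15234}\right) - \left(9 - 5 \sqrt{82}\right)\right) = 14 \left(\frac{1}{15234} - \left(9 - 5 \sqrt{82}\right)\right) = 14 \left(- \frac{137105}{15234} + 5 \sqrt{82}\right) = - \frac{959735}{7617} + 70 \sqrt{82}$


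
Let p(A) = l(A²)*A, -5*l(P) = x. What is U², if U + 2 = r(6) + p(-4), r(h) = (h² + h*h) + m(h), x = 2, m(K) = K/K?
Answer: 131769/25 ≈ 5270.8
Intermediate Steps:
m(K) = 1
l(P) = -⅖ (l(P) = -⅕*2 = -⅖)
p(A) = -2*A/5
r(h) = 1 + 2*h² (r(h) = (h² + h*h) + 1 = (h² + h²) + 1 = 2*h² + 1 = 1 + 2*h²)
U = 363/5 (U = -2 + ((1 + 2*6²) - ⅖*(-4)) = -2 + ((1 + 2*36) + 8/5) = -2 + ((1 + 72) + 8/5) = -2 + (73 + 8/5) = -2 + 373/5 = 363/5 ≈ 72.600)
U² = (363/5)² = 131769/25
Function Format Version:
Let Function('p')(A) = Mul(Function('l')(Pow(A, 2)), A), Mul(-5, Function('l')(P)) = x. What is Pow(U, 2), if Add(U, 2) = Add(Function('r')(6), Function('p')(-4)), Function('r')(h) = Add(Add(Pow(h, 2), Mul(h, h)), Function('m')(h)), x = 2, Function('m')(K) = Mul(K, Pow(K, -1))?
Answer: Rational(131769, 25) ≈ 5270.8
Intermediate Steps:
Function('m')(K) = 1
Function('l')(P) = Rational(-2, 5) (Function('l')(P) = Mul(Rational(-1, 5), 2) = Rational(-2, 5))
Function('p')(A) = Mul(Rational(-2, 5), A)
Function('r')(h) = Add(1, Mul(2, Pow(h, 2))) (Function('r')(h) = Add(Add(Pow(h, 2), Mul(h, h)), 1) = Add(Add(Pow(h, 2), Pow(h, 2)), 1) = Add(Mul(2, Pow(h, 2)), 1) = Add(1, Mul(2, Pow(h, 2))))
U = Rational(363, 5) (U = Add(-2, Add(Add(1, Mul(2, Pow(6, 2))), Mul(Rational(-2, 5), -4))) = Add(-2, Add(Add(1, Mul(2, 36)), Rational(8, 5))) = Add(-2, Add(Add(1, 72), Rational(8, 5))) = Add(-2, Add(73, Rational(8, 5))) = Add(-2, Rational(373, 5)) = Rational(363, 5) ≈ 72.600)
Pow(U, 2) = Pow(Rational(363, 5), 2) = Rational(131769, 25)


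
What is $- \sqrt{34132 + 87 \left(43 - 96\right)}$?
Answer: $- \sqrt{29521} \approx -171.82$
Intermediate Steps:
$- \sqrt{34132 + 87 \left(43 - 96\right)} = - \sqrt{34132 + 87 \left(-53\right)} = - \sqrt{34132 - 4611} = - \sqrt{29521}$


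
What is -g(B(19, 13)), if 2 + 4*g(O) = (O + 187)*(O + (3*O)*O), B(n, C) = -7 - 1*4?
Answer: -30975/2 ≈ -15488.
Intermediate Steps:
B(n, C) = -11 (B(n, C) = -7 - 4 = -11)
g(O) = -1/2 + (187 + O)*(O + 3*O**2)/4 (g(O) = -1/2 + ((O + 187)*(O + (3*O)*O))/4 = -1/2 + ((187 + O)*(O + 3*O**2))/4 = -1/2 + (187 + O)*(O + 3*O**2)/4)
-g(B(19, 13)) = -(-1/2 + (3/4)*(-11)**3 + (187/4)*(-11) + (281/2)*(-11)**2) = -(-1/2 + (3/4)*(-1331) - 2057/4 + (281/2)*121) = -(-1/2 - 3993/4 - 2057/4 + 34001/2) = -1*30975/2 = -30975/2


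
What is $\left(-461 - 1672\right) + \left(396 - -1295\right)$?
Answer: $-442$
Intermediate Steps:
$\left(-461 - 1672\right) + \left(396 - -1295\right) = \left(-461 - 1672\right) + \left(396 + 1295\right) = -2133 + 1691 = -442$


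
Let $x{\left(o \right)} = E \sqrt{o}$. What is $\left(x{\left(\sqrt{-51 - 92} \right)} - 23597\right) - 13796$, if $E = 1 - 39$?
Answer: $-37393 - 38 \sqrt[4]{-143} \approx -37486.0 - 92.919 i$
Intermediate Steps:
$E = -38$
$x{\left(o \right)} = - 38 \sqrt{o}$
$\left(x{\left(\sqrt{-51 - 92} \right)} - 23597\right) - 13796 = \left(- 38 \sqrt{\sqrt{-51 - 92}} - 23597\right) - 13796 = \left(- 38 \sqrt{\sqrt{-143}} - 23597\right) - 13796 = \left(- 38 \sqrt{i \sqrt{143}} - 23597\right) - 13796 = \left(- 38 \sqrt[4]{143} \sqrt{i} - 23597\right) - 13796 = \left(-23597 - 38 \sqrt[4]{143} \sqrt{i}\right) - 13796 = -37393 - 38 \sqrt[4]{143} \sqrt{i}$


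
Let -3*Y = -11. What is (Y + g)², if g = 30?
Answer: 10201/9 ≈ 1133.4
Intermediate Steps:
Y = 11/3 (Y = -⅓*(-11) = 11/3 ≈ 3.6667)
(Y + g)² = (11/3 + 30)² = (101/3)² = 10201/9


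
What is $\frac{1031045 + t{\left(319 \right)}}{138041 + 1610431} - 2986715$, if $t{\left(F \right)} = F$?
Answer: $- \frac{435182209843}{145706} \approx -2.9867 \cdot 10^{6}$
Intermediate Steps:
$\frac{1031045 + t{\left(319 \right)}}{138041 + 1610431} - 2986715 = \frac{1031045 + 319}{138041 + 1610431} - 2986715 = \frac{1031364}{1748472} - 2986715 = 1031364 \cdot \frac{1}{1748472} - 2986715 = \frac{85947}{145706} - 2986715 = - \frac{435182209843}{145706}$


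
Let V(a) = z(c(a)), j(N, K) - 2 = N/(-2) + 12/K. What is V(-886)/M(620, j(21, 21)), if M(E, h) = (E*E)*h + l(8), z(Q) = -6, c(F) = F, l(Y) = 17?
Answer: 42/21334081 ≈ 1.9687e-6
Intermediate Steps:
j(N, K) = 2 + 12/K - N/2 (j(N, K) = 2 + (N/(-2) + 12/K) = 2 + (N*(-½) + 12/K) = 2 + (-N/2 + 12/K) = 2 + (12/K - N/2) = 2 + 12/K - N/2)
V(a) = -6
M(E, h) = 17 + h*E² (M(E, h) = (E*E)*h + 17 = E²*h + 17 = h*E² + 17 = 17 + h*E²)
V(-886)/M(620, j(21, 21)) = -6/(17 + (2 + 12/21 - ½*21)*620²) = -6/(17 + (2 + 12*(1/21) - 21/2)*384400) = -6/(17 + (2 + 4/7 - 21/2)*384400) = -6/(17 - 111/14*384400) = -6/(17 - 21334200/7) = -6/(-21334081/7) = -6*(-7/21334081) = 42/21334081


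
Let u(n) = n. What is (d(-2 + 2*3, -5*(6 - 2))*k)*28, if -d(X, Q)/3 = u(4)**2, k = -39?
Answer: 52416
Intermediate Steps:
d(X, Q) = -48 (d(X, Q) = -3*4**2 = -3*16 = -48)
(d(-2 + 2*3, -5*(6 - 2))*k)*28 = -48*(-39)*28 = 1872*28 = 52416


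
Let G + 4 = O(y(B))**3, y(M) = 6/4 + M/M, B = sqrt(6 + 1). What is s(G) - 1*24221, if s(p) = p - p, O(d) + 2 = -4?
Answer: -24221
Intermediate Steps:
B = sqrt(7) ≈ 2.6458
y(M) = 5/2 (y(M) = 6*(1/4) + 1 = 3/2 + 1 = 5/2)
O(d) = -6 (O(d) = -2 - 4 = -6)
G = -220 (G = -4 + (-6)**3 = -4 - 216 = -220)
s(p) = 0
s(G) - 1*24221 = 0 - 1*24221 = 0 - 24221 = -24221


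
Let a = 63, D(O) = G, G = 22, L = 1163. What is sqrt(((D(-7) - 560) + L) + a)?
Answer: 4*sqrt(43) ≈ 26.230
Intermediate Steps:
D(O) = 22
sqrt(((D(-7) - 560) + L) + a) = sqrt(((22 - 560) + 1163) + 63) = sqrt((-538 + 1163) + 63) = sqrt(625 + 63) = sqrt(688) = 4*sqrt(43)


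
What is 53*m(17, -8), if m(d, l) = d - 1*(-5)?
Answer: 1166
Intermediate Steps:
m(d, l) = 5 + d (m(d, l) = d + 5 = 5 + d)
53*m(17, -8) = 53*(5 + 17) = 53*22 = 1166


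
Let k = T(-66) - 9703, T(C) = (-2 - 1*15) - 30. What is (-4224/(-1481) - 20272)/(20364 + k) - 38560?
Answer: -303083768824/7859667 ≈ -38562.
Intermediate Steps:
T(C) = -47 (T(C) = (-2 - 15) - 30 = -17 - 30 = -47)
k = -9750 (k = -47 - 9703 = -9750)
(-4224/(-1481) - 20272)/(20364 + k) - 38560 = (-4224/(-1481) - 20272)/(20364 - 9750) - 38560 = (-4224*(-1/1481) - 20272)/10614 - 38560 = (4224/1481 - 20272)*(1/10614) - 38560 = -30018608/1481*1/10614 - 38560 = -15009304/7859667 - 38560 = -303083768824/7859667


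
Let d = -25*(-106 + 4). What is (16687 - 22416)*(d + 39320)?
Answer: -239873230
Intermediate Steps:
d = 2550 (d = -25*(-102) = 2550)
(16687 - 22416)*(d + 39320) = (16687 - 22416)*(2550 + 39320) = -5729*41870 = -239873230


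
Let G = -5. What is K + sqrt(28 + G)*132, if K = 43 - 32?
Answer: 11 + 132*sqrt(23) ≈ 644.05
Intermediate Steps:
K = 11
K + sqrt(28 + G)*132 = 11 + sqrt(28 - 5)*132 = 11 + sqrt(23)*132 = 11 + 132*sqrt(23)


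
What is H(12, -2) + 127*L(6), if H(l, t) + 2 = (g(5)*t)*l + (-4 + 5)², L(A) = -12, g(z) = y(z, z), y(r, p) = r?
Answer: -1645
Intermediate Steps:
g(z) = z
H(l, t) = -1 + 5*l*t (H(l, t) = -2 + ((5*t)*l + (-4 + 5)²) = -2 + (5*l*t + 1²) = -2 + (5*l*t + 1) = -2 + (1 + 5*l*t) = -1 + 5*l*t)
H(12, -2) + 127*L(6) = (-1 + 5*12*(-2)) + 127*(-12) = (-1 - 120) - 1524 = -121 - 1524 = -1645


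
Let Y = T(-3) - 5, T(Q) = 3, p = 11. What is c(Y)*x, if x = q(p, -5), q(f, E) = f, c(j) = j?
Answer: -22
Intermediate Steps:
Y = -2 (Y = 3 - 5 = -2)
x = 11
c(Y)*x = -2*11 = -22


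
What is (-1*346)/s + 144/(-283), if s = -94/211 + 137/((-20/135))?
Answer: -29801768/220984795 ≈ -0.13486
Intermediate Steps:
s = -780865/844 (s = -94*1/211 + 137/((-20*1/135)) = -94/211 + 137/(-4/27) = -94/211 + 137*(-27/4) = -94/211 - 3699/4 = -780865/844 ≈ -925.20)
(-1*346)/s + 144/(-283) = (-1*346)/(-780865/844) + 144/(-283) = -346*(-844/780865) + 144*(-1/283) = 292024/780865 - 144/283 = -29801768/220984795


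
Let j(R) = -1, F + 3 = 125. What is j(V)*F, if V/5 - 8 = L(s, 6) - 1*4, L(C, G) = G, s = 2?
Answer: -122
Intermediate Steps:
F = 122 (F = -3 + 125 = 122)
V = 50 (V = 40 + 5*(6 - 1*4) = 40 + 5*(6 - 4) = 40 + 5*2 = 40 + 10 = 50)
j(V)*F = -1*122 = -122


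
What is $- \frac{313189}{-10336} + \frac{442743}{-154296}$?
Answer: $\frac{1822817429}{66450144} \approx 27.431$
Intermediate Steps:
$- \frac{313189}{-10336} + \frac{442743}{-154296} = \left(-313189\right) \left(- \frac{1}{10336}\right) + 442743 \left(- \frac{1}{154296}\right) = \frac{313189}{10336} - \frac{147581}{51432} = \frac{1822817429}{66450144}$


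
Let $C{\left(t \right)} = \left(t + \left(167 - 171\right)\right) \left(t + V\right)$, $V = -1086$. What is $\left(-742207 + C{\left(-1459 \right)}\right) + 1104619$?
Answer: $4085747$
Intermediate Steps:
$C{\left(t \right)} = \left(-1086 + t\right) \left(-4 + t\right)$ ($C{\left(t \right)} = \left(t + \left(167 - 171\right)\right) \left(t - 1086\right) = \left(t + \left(167 - 171\right)\right) \left(-1086 + t\right) = \left(t - 4\right) \left(-1086 + t\right) = \left(-4 + t\right) \left(-1086 + t\right) = \left(-1086 + t\right) \left(-4 + t\right)$)
$\left(-742207 + C{\left(-1459 \right)}\right) + 1104619 = \left(-742207 + \left(4344 + \left(-1459\right)^{2} - -1590310\right)\right) + 1104619 = \left(-742207 + \left(4344 + 2128681 + 1590310\right)\right) + 1104619 = \left(-742207 + 3723335\right) + 1104619 = 2981128 + 1104619 = 4085747$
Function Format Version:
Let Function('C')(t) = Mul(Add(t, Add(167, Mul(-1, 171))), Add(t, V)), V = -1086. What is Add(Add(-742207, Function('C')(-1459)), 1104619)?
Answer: 4085747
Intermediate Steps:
Function('C')(t) = Mul(Add(-1086, t), Add(-4, t)) (Function('C')(t) = Mul(Add(t, Add(167, Mul(-1, 171))), Add(t, -1086)) = Mul(Add(t, Add(167, -171)), Add(-1086, t)) = Mul(Add(t, -4), Add(-1086, t)) = Mul(Add(-4, t), Add(-1086, t)) = Mul(Add(-1086, t), Add(-4, t)))
Add(Add(-742207, Function('C')(-1459)), 1104619) = Add(Add(-742207, Add(4344, Pow(-1459, 2), Mul(-1090, -1459))), 1104619) = Add(Add(-742207, Add(4344, 2128681, 1590310)), 1104619) = Add(Add(-742207, 3723335), 1104619) = Add(2981128, 1104619) = 4085747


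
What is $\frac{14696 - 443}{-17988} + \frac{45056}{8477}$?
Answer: $\frac{229881549}{50828092} \approx 4.5227$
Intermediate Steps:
$\frac{14696 - 443}{-17988} + \frac{45056}{8477} = \left(14696 - 443\right) \left(- \frac{1}{17988}\right) + 45056 \cdot \frac{1}{8477} = 14253 \left(- \frac{1}{17988}\right) + \frac{45056}{8477} = - \frac{4751}{5996} + \frac{45056}{8477} = \frac{229881549}{50828092}$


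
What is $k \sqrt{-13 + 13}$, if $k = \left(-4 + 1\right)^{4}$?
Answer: $0$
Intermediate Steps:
$k = 81$ ($k = \left(-3\right)^{4} = 81$)
$k \sqrt{-13 + 13} = 81 \sqrt{-13 + 13} = 81 \sqrt{0} = 81 \cdot 0 = 0$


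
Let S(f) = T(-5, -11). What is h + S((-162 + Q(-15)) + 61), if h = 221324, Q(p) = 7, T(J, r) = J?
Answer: 221319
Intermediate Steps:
S(f) = -5
h + S((-162 + Q(-15)) + 61) = 221324 - 5 = 221319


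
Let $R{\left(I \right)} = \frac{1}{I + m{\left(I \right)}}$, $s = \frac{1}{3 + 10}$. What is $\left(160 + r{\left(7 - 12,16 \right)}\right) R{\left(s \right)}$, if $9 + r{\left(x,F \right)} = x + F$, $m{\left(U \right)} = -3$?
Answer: $- \frac{1053}{19} \approx -55.421$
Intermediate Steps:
$s = \frac{1}{13} \approx 0.076923$
$R{\left(I \right)} = \frac{1}{-3 + I}$ ($R{\left(I \right)} = \frac{1}{I - 3} = \frac{1}{-3 + I}$)
$r{\left(x,F \right)} = -9 + F + x$ ($r{\left(x,F \right)} = -9 + \left(x + F\right) = -9 + \left(F + x\right) = -9 + F + x$)
$\left(160 + r{\left(7 - 12,16 \right)}\right) R{\left(s \right)} = \frac{160 + \left(-9 + 16 + \left(7 - 12\right)\right)}{-3 + \frac{1}{13}} = \frac{160 + \left(-9 + 16 + \left(7 - 12\right)\right)}{- \frac{38}{13}} = \left(160 - -2\right) \left(- \frac{13}{38}\right) = \left(160 + 2\right) \left(- \frac{13}{38}\right) = 162 \left(- \frac{13}{38}\right) = - \frac{1053}{19}$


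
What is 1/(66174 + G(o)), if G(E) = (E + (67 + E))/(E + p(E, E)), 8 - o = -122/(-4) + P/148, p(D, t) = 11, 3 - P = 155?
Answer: 155/10256614 ≈ 1.5112e-5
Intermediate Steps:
P = -152 (P = 3 - 1*155 = 3 - 155 = -152)
o = -1589/74 (o = 8 - (-122/(-4) - 152/148) = 8 - (-122*(-¼) - 152*1/148) = 8 - (61/2 - 38/37) = 8 - 1*2181/74 = 8 - 2181/74 = -1589/74 ≈ -21.473)
G(E) = (67 + 2*E)/(11 + E) (G(E) = (E + (67 + E))/(E + 11) = (67 + 2*E)/(11 + E))
1/(66174 + G(o)) = 1/(66174 + (67 + 2*(-1589/74))/(11 - 1589/74)) = 1/(66174 + (67 - 1589/37)/(-775/74)) = 1/(66174 - 74/775*890/37) = 1/(66174 - 356/155) = 1/(10256614/155) = 155/10256614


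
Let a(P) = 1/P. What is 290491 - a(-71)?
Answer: 20624862/71 ≈ 2.9049e+5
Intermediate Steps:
290491 - a(-71) = 290491 - 1/(-71) = 290491 - 1*(-1/71) = 290491 + 1/71 = 20624862/71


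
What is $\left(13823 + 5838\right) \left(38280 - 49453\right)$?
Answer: $-219672353$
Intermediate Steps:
$\left(13823 + 5838\right) \left(38280 - 49453\right) = 19661 \left(-11173\right) = -219672353$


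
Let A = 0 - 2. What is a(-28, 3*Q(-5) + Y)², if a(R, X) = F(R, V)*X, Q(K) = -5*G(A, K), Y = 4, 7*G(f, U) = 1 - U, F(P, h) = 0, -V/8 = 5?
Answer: 0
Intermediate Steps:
V = -40 (V = -8*5 = -40)
A = -2
G(f, U) = ⅐ - U/7 (G(f, U) = (1 - U)/7 = ⅐ - U/7)
Q(K) = -5/7 + 5*K/7 (Q(K) = -5*(⅐ - K/7) = -5/7 + 5*K/7)
a(R, X) = 0 (a(R, X) = 0*X = 0)
a(-28, 3*Q(-5) + Y)² = 0² = 0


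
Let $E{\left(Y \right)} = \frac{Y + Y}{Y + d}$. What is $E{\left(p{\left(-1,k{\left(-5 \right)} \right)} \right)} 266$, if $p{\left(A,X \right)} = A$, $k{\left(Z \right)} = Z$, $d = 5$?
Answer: $-133$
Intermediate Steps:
$E{\left(Y \right)} = \frac{2 Y}{5 + Y}$ ($E{\left(Y \right)} = \frac{Y + Y}{Y + 5} = \frac{2 Y}{5 + Y}$)
$E{\left(p{\left(-1,k{\left(-5 \right)} \right)} \right)} 266 = 2 \left(-1\right) \frac{1}{5 - 1} \cdot 266 = 2 \left(-1\right) \frac{1}{4} \cdot 266 = \left(- \frac{1}{2}\right) 266 = -133$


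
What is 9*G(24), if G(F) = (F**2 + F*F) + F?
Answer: 10584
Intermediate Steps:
G(F) = F + 2*F**2 (G(F) = (F**2 + F**2) + F = 2*F**2 + F = F + 2*F**2)
9*G(24) = 9*(24*(1 + 2*24)) = 9*(24*(1 + 48)) = 9*(24*49) = 9*1176 = 10584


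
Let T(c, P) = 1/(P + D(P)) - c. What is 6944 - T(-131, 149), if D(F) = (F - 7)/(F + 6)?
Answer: 158313526/23237 ≈ 6813.0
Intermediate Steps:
D(F) = (-7 + F)/(6 + F)
T(c, P) = 1/(P + (-7 + P)/(6 + P)) - c
6944 - T(-131, 149) = 6944 - (-1*(-131)*(-7 + 149) - (-1 + 149*(-131))*(6 + 149))/(-7 + 149 + 149*(6 + 149)) = 6944 - (-1*(-131)*142 - 1*(-1 - 19519)*155)/(-7 + 149 + 149*155) = 6944 - (18602 - 1*(-19520)*155)/(-7 + 149 + 23095) = 6944 - (18602 + 3025600)/23237 = 6944 - 3044202/23237 = 158313526/23237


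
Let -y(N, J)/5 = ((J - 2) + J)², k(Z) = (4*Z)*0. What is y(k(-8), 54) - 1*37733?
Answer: -93913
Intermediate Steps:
k(Z) = 0
y(N, J) = -5*(-2 + 2*J)² (y(N, J) = -5*((J - 2) + J)² = -5*((-2 + J) + J)² = -5*(-2 + 2*J)²)
y(k(-8), 54) - 1*37733 = -20*(-1 + 54)² - 1*37733 = -20*53² - 37733 = -20*2809 - 37733 = -56180 - 37733 = -93913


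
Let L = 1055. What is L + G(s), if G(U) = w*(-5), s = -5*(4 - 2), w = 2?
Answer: 1045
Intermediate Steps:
s = -10 (s = -5*2 = -10)
G(U) = -10 (G(U) = 2*(-5) = -10)
L + G(s) = 1055 - 10 = 1045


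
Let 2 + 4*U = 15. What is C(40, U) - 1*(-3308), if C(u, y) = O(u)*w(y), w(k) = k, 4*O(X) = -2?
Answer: 26451/8 ≈ 3306.4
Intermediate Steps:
U = 13/4 (U = -½ + (¼)*15 = -½ + 15/4 = 13/4 ≈ 3.2500)
O(X) = -½ (O(X) = (¼)*(-2) = -½)
C(u, y) = -y/2
C(40, U) - 1*(-3308) = -½*13/4 - 1*(-3308) = -13/8 + 3308 = 26451/8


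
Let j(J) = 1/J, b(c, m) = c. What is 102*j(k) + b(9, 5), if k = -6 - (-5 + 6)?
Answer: -39/7 ≈ -5.5714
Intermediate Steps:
k = -7 (k = -6 - 1*1 = -6 - 1 = -7)
102*j(k) + b(9, 5) = 102/(-7) + 9 = 102*(-1/7) + 9 = -102/7 + 9 = -39/7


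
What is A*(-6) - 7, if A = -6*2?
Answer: 65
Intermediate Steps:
A = -12
A*(-6) - 7 = -12*(-6) - 7 = 72 - 7 = 65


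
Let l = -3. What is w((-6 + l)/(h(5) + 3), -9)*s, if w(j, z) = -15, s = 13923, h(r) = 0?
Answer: -208845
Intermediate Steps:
w((-6 + l)/(h(5) + 3), -9)*s = -15*13923 = -208845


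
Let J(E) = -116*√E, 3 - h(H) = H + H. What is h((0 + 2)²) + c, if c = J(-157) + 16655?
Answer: 16650 - 116*I*√157 ≈ 16650.0 - 1453.5*I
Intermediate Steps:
h(H) = 3 - 2*H (h(H) = 3 - (H + H) = 3 - 2*H)
c = 16655 - 116*I*√157 (c = -116*I*√157 + 16655 = 16655 - 116*I*√157 ≈ 16655.0 - 1453.5*I)
h((0 + 2)²) + c = (3 - 2*(0 + 2)²) + (16655 - 116*I*√157) = (3 - 2*2²) + (16655 - 116*I*√157) = (3 - 2*4) + (16655 - 116*I*√157) = (3 - 8) + (16655 - 116*I*√157) = -5 + (16655 - 116*I*√157) = 16650 - 116*I*√157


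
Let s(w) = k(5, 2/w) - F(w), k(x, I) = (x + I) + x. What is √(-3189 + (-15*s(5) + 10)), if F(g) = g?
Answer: 2*I*√815 ≈ 57.096*I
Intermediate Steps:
k(x, I) = I + 2*x (k(x, I) = (I + x) + x = I + 2*x)
s(w) = 10 - w + 2/w (s(w) = (2/w + 2*5) - w = (2/w + 10) - w = (10 + 2/w) - w = 10 - w + 2/w)
√(-3189 + (-15*s(5) + 10)) = √(-3189 + (-15*(10 - 1*5 + 2/5) + 10)) = √(-3189 + (-15*(10 - 5 + 2*(⅕)) + 10)) = √(-3189 + (-15*(10 - 5 + ⅖) + 10)) = √(-3189 + (-15*27/5 + 10)) = √(-3189 + (-81 + 10)) = √(-3189 - 71) = √(-3260) = 2*I*√815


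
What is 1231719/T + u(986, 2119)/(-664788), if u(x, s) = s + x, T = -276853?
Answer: -273230546379/61349517388 ≈ -4.4537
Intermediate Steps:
1231719/T + u(986, 2119)/(-664788) = 1231719/(-276853) + (2119 + 986)/(-664788) = 1231719*(-1/276853) + 3105*(-1/664788) = -1231719/276853 - 1035/221596 = -273230546379/61349517388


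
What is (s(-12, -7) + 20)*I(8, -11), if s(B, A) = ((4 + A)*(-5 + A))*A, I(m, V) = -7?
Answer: 1624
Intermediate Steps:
s(B, A) = A*(-5 + A)*(4 + A) (s(B, A) = ((-5 + A)*(4 + A))*A = A*(-5 + A)*(4 + A))
(s(-12, -7) + 20)*I(8, -11) = (-7*(-20 + (-7)**2 - 1*(-7)) + 20)*(-7) = (-7*(-20 + 49 + 7) + 20)*(-7) = (-7*36 + 20)*(-7) = (-252 + 20)*(-7) = -232*(-7) = 1624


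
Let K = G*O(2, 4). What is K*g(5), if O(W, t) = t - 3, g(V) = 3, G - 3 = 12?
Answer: 45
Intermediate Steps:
G = 15 (G = 3 + 12 = 15)
O(W, t) = -3 + t
K = 15 (K = 15*(-3 + 4) = 15*1 = 15)
K*g(5) = 15*3 = 45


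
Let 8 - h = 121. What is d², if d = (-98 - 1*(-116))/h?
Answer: 324/12769 ≈ 0.025374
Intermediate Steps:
h = -113 (h = 8 - 1*121 = 8 - 121 = -113)
d = -18/113 (d = (-98 - 1*(-116))/(-113) = (-98 + 116)*(-1/113) = 18*(-1/113) = -18/113 ≈ -0.15929)
d² = (-18/113)² = 324/12769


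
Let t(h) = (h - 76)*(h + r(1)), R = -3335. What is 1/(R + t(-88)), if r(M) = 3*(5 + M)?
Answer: 1/8145 ≈ 0.00012277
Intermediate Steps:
r(M) = 15 + 3*M
t(h) = (-76 + h)*(18 + h) (t(h) = (h - 76)*(h + (15 + 3*1)) = (-76 + h)*(h + (15 + 3)) = (-76 + h)*(h + 18) = (-76 + h)*(18 + h))
1/(R + t(-88)) = 1/(-3335 + (-1368 + (-88)² - 58*(-88))) = 1/(-3335 + (-1368 + 7744 + 5104)) = 1/(-3335 + 11480) = 1/8145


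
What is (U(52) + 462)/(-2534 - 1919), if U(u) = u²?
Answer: -3166/4453 ≈ -0.71098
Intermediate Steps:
(U(52) + 462)/(-2534 - 1919) = (52² + 462)/(-2534 - 1919) = (2704 + 462)/(-4453) = 3166*(-1/4453) = -3166/4453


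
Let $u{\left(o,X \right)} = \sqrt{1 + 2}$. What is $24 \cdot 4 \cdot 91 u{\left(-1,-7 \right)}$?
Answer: $8736 \sqrt{3} \approx 15131.0$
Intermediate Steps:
$u{\left(o,X \right)} = \sqrt{3}$
$24 \cdot 4 \cdot 91 u{\left(-1,-7 \right)} = 24 \cdot 4 \cdot 91 \sqrt{3} = 96 \cdot 91 \sqrt{3} = 8736 \sqrt{3}$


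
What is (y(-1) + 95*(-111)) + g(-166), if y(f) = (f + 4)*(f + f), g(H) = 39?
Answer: -10512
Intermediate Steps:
y(f) = 2*f*(4 + f) (y(f) = (4 + f)*(2*f) = 2*f*(4 + f))
(y(-1) + 95*(-111)) + g(-166) = (2*(-1)*(4 - 1) + 95*(-111)) + 39 = (2*(-1)*3 - 10545) + 39 = (-6 - 10545) + 39 = -10551 + 39 = -10512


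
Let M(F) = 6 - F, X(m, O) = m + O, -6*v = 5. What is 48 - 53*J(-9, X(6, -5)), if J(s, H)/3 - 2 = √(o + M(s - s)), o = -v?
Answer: -270 - 53*√246/2 ≈ -685.64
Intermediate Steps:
v = -⅚ (v = -⅙*5 = -⅚ ≈ -0.83333)
o = ⅚ (o = -1*(-⅚) = ⅚ ≈ 0.83333)
X(m, O) = O + m
J(s, H) = 6 + √246/2 (J(s, H) = 6 + 3*√(⅚ + (6 - (s - s))) = 6 + 3*√(⅚ + (6 - 1*0)) = 6 + 3*√(⅚ + (6 + 0)) = 6 + 3*√(⅚ + 6) = 6 + 3*√(41/6) = 6 + 3*(√246/6) = 6 + √246/2)
48 - 53*J(-9, X(6, -5)) = 48 - 53*(6 + √246/2) = 48 + (-318 - 53*√246/2) = -270 - 53*√246/2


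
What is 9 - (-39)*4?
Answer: 165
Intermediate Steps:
9 - (-39)*4 = 9 - 13*(-12) = 9 + 156 = 165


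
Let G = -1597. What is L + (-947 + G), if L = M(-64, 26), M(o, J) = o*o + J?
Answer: 1578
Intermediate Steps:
M(o, J) = J + o**2 (M(o, J) = o**2 + J = J + o**2)
L = 4122 (L = 26 + (-64)**2 = 26 + 4096 = 4122)
L + (-947 + G) = 4122 + (-947 - 1597) = 4122 - 2544 = 1578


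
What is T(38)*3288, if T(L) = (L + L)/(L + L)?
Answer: 3288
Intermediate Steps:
T(L) = 1 (T(L) = (2*L)/((2*L)) = (2*L)*(1/(2*L)) = 1)
T(38)*3288 = 1*3288 = 3288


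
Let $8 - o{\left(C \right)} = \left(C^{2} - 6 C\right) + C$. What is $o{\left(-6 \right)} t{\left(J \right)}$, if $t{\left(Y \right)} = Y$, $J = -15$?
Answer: $870$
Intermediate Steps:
$o{\left(C \right)} = 8 - C^{2} + 5 C$ ($o{\left(C \right)} = 8 - \left(\left(C^{2} - 6 C\right) + C\right) = 8 - \left(C^{2} - 5 C\right) = 8 - C^{2} + 5 C$)
$o{\left(-6 \right)} t{\left(J \right)} = \left(8 - \left(-6\right)^{2} + 5 \left(-6\right)\right) \left(-15\right) = \left(8 - 36 - 30\right) \left(-15\right) = \left(-58\right) \left(-15\right) = 870$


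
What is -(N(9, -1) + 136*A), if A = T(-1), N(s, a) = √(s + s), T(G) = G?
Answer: 136 - 3*√2 ≈ 131.76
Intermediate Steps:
N(s, a) = √2*√s (N(s, a) = √(2*s) = √2*√s)
A = -1
-(N(9, -1) + 136*A) = -(√2*√9 + 136*(-1)) = -(√2*3 - 136) = -(3*√2 - 136) = -(-136 + 3*√2) = 136 - 3*√2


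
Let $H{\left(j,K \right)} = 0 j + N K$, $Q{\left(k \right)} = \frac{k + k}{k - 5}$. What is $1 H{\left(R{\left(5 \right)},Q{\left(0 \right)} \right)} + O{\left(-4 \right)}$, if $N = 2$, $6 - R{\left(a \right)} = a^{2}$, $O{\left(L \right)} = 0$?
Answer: $0$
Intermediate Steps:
$R{\left(a \right)} = 6 - a^{2}$
$Q{\left(k \right)} = \frac{2 k}{-5 + k}$
$H{\left(j,K \right)} = 2 K$ ($H{\left(j,K \right)} = 0 j + 2 K = 0 + 2 K = 2 K$)
$1 H{\left(R{\left(5 \right)},Q{\left(0 \right)} \right)} + O{\left(-4 \right)} = 1 \cdot 2 \cdot 2 \cdot 0 \frac{1}{-5 + 0} + 0 = 1 \cdot 2 \cdot 2 \cdot 0 \frac{1}{-5} + 0 = 1 \cdot 2 \cdot 2 \cdot 0 \left(- \frac{1}{5}\right) + 0 = 1 \cdot 2 \cdot 0 + 0 = 1 \cdot 0 + 0 = 0 + 0 = 0$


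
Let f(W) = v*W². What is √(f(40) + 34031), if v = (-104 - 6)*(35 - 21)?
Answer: I*√2429969 ≈ 1558.8*I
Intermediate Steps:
v = -1540 (v = -110*14 = -1540)
f(W) = -1540*W²
√(f(40) + 34031) = √(-1540*40² + 34031) = √(-1540*1600 + 34031) = √(-2464000 + 34031) = √(-2429969) = I*√2429969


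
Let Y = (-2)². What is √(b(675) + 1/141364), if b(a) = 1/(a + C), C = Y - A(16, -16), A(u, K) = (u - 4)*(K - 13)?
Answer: √5168110819937/72590414 ≈ 0.031317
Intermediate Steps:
A(u, K) = (-13 + K)*(-4 + u) (A(u, K) = (-4 + u)*(-13 + K) = (-13 + K)*(-4 + u))
Y = 4
C = 352 (C = 4 - (52 - 13*16 - 4*(-16) - 16*16) = 4 - (52 - 208 + 64 - 256) = 4 - 1*(-348) = 4 + 348 = 352)
b(a) = 1/(352 + a) (b(a) = 1/(a + 352) = 1/(352 + a))
√(b(675) + 1/141364) = √(1/(352 + 675) + 1/141364) = √(1/1027 + 1/141364) = √(142391/145180828) = √5168110819937/72590414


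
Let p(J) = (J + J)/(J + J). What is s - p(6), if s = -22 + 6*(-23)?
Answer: -161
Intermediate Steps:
p(J) = 1 (p(J) = (2*J)/((2*J)) = (2*J)*(1/(2*J)) = 1)
s = -160 (s = -22 - 138 = -160)
s - p(6) = -160 - 1*1 = -160 - 1 = -161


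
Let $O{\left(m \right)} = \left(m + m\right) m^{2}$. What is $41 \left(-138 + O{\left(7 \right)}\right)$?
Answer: $22468$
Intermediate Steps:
$O{\left(m \right)} = 2 m^{3}$ ($O{\left(m \right)} = 2 m m^{2} = 2 m^{3}$)
$41 \left(-138 + O{\left(7 \right)}\right) = 41 \left(-138 + 2 \cdot 7^{3}\right) = 41 \left(-138 + 2 \cdot 343\right) = 41 \left(-138 + 686\right) = 41 \cdot 548 = 22468$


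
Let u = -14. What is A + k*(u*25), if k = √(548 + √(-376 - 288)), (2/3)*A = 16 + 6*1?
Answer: 33 - 350*√(548 + 2*I*√166) ≈ -8162.6 - 192.58*I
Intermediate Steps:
A = 33 (A = 3*(16 + 6*1)/2 = 3*(16 + 6)/2 = (3/2)*22 = 33)
k = √(548 + 2*I*√166) (k = √(548 + √(-664)) = √(548 + 2*I*√166) ≈ 23.416 + 0.55023*I)
A + k*(u*25) = 33 + √(548 + 2*I*√166)*(-14*25) = 33 + √(548 + 2*I*√166)*(-350) = 33 - 350*√(548 + 2*I*√166)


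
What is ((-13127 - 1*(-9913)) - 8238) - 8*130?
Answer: -12492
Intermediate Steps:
((-13127 - 1*(-9913)) - 8238) - 8*130 = ((-13127 + 9913) - 8238) - 1040 = (-3214 - 8238) - 1040 = -11452 - 1040 = -12492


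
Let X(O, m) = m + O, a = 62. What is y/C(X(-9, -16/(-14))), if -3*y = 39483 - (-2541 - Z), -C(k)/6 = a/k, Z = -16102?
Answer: -712855/3906 ≈ -182.50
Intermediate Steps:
X(O, m) = O + m
C(k) = -372/k
y = -25922/3 (y = -(39483 - (-2541 - 1*(-16102)))/3 = -(39483 - (-2541 + 16102))/3 = -(39483 - 1*13561)/3 = -(39483 - 13561)/3 = -1/3*25922 = -25922/3 ≈ -8640.7)
y/C(X(-9, -16/(-14))) = -25922/(3*((-372/(-9 - 16/(-14))))) = -25922/(3*((-372/(-9 - 16*(-1/14))))) = -25922/(3*((-372/(-9 + 8/7)))) = -25922/(3*((-372/(-55/7)))) = -25922/(3*((-372*(-7/55)))) = -25922/(3*2604/55) = -25922/3*55/2604 = -712855/3906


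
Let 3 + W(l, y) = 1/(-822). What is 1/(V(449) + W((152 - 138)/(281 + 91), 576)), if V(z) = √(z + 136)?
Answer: 2027874/389189051 + 2027052*√65/389189051 ≈ 0.047202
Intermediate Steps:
W(l, y) = -2467/822 (W(l, y) = -3 + 1/(-822) = -3 - 1/822 = -2467/822)
V(z) = √(136 + z)
1/(V(449) + W((152 - 138)/(281 + 91), 576)) = 1/(√(136 + 449) - 2467/822) = 1/(√585 - 2467/822) = 1/(3*√65 - 2467/822) = 1/(-2467/822 + 3*√65)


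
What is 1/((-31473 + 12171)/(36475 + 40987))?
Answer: -38731/9651 ≈ -4.0132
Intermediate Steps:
1/((-31473 + 12171)/(36475 + 40987)) = 1/(-19302/77462) = 1/(-19302*1/77462) = 1/(-9651/38731) = -38731/9651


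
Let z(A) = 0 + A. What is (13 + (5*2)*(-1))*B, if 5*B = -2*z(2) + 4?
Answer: 0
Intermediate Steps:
z(A) = A
B = 0 (B = (-2*2 + 4)/5 = (-4 + 4)/5 = (1/5)*0 = 0)
(13 + (5*2)*(-1))*B = (13 + (5*2)*(-1))*0 = (13 + 10*(-1))*0 = (13 - 10)*0 = 3*0 = 0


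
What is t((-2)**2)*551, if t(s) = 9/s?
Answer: 4959/4 ≈ 1239.8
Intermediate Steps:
t((-2)**2)*551 = (9/((-2)**2))*551 = (9/4)*551 = 4959/4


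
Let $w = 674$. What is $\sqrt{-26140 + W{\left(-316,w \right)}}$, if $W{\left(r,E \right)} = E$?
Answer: $i \sqrt{25466} \approx 159.58 i$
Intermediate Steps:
$\sqrt{-26140 + W{\left(-316,w \right)}} = \sqrt{-26140 + 674} = \sqrt{-25466} = i \sqrt{25466}$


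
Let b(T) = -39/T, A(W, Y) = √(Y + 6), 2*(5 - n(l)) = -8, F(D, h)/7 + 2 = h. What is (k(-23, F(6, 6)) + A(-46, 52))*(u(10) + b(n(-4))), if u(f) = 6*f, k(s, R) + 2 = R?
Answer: 4342/3 + 167*√58/3 ≈ 1871.3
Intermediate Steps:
F(D, h) = -14 + 7*h
n(l) = 9 (n(l) = 5 - ½*(-8) = 5 + 4 = 9)
k(s, R) = -2 + R
A(W, Y) = √(6 + Y)
(k(-23, F(6, 6)) + A(-46, 52))*(u(10) + b(n(-4))) = ((-2 + (-14 + 7*6)) + √(6 + 52))*(6*10 - 39/9) = ((-2 + (-14 + 42)) + √58)*(60 - 39*⅑) = ((-2 + 28) + √58)*(60 - 13/3) = (26 + √58)*(167/3) = 4342/3 + 167*√58/3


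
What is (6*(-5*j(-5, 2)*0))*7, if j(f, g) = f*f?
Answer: 0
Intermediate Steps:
j(f, g) = f²
(6*(-5*j(-5, 2)*0))*7 = (6*(-5*(-5)²*0))*7 = (6*(-5*25*0))*7 = (6*(-125*0))*7 = (6*0)*7 = 0*7 = 0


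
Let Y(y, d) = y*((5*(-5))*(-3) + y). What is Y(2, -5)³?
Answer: 3652264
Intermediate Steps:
Y(y, d) = y*(75 + y) (Y(y, d) = y*(-25*(-3) + y) = y*(75 + y))
Y(2, -5)³ = (2*(75 + 2))³ = (2*77)³ = 154³ = 3652264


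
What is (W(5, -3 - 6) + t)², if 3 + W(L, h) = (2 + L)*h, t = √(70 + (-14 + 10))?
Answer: (66 - √66)² ≈ 3349.6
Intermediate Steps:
t = √66 (t = √(70 - 4) = √66 ≈ 8.1240)
W(L, h) = -3 + h*(2 + L) (W(L, h) = -3 + (2 + L)*h = -3 + h*(2 + L))
(W(5, -3 - 6) + t)² = ((-3 + 2*(-3 - 6) + 5*(-3 - 6)) + √66)² = ((-3 + 2*(-9) + 5*(-9)) + √66)² = ((-3 - 18 - 45) + √66)² = (-66 + √66)²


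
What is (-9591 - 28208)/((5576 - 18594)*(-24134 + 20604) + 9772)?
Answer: -37799/45963312 ≈ -0.00082237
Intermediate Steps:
(-9591 - 28208)/((5576 - 18594)*(-24134 + 20604) + 9772) = -37799/(-13018*(-3530) + 9772) = -37799/(45953540 + 9772) = -37799/45963312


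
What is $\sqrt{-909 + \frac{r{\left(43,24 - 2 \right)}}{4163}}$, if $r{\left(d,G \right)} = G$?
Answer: $\frac{i \sqrt{15753395635}}{4163} \approx 30.15 i$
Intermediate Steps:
$\sqrt{-909 + \frac{r{\left(43,24 - 2 \right)}}{4163}} = \sqrt{-909 + \frac{24 - 2}{4163}} = \sqrt{-909 + \left(24 - 2\right) \frac{1}{4163}} = \sqrt{-909 + 22 \cdot \frac{1}{4163}} = \sqrt{-909 + \frac{22}{4163}} = \sqrt{- \frac{3784145}{4163}} = \frac{i \sqrt{15753395635}}{4163}$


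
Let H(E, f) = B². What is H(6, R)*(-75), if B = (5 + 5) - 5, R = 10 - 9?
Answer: -1875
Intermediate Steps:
R = 1
B = 5 (B = 10 - 5 = 5)
H(E, f) = 25 (H(E, f) = 5² = 25)
H(6, R)*(-75) = 25*(-75) = -1875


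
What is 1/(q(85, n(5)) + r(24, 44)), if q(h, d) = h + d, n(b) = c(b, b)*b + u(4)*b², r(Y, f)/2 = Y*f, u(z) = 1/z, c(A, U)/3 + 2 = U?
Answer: 4/8993 ≈ 0.00044479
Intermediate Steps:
c(A, U) = -6 + 3*U
u(z) = 1/z
r(Y, f) = 2*Y*f (r(Y, f) = 2*(Y*f) = 2*Y*f)
n(b) = b²/4 + b*(-6 + 3*b) (n(b) = (-6 + 3*b)*b + b²/4 = b*(-6 + 3*b) + b²/4 = b²/4 + b*(-6 + 3*b))
q(h, d) = d + h
1/(q(85, n(5)) + r(24, 44)) = 1/(((¼)*5*(-24 + 13*5) + 85) + 2*24*44) = 1/(((¼)*5*(-24 + 65) + 85) + 2112) = 1/(((¼)*5*41 + 85) + 2112) = 1/((205/4 + 85) + 2112) = 1/(545/4 + 2112) = 1/(8993/4) = 4/8993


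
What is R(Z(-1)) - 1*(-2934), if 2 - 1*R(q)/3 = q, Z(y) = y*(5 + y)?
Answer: 2952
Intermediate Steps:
R(q) = 6 - 3*q
R(Z(-1)) - 1*(-2934) = (6 - (-3)*(5 - 1)) - 1*(-2934) = (6 - (-3)*4) + 2934 = (6 - 3*(-4)) + 2934 = (6 + 12) + 2934 = 18 + 2934 = 2952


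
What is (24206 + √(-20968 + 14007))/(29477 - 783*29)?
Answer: 12103/3385 + I*√6961/6770 ≈ 3.5755 + 0.012324*I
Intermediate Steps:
(24206 + √(-20968 + 14007))/(29477 - 783*29) = (24206 + √(-6961))/(29477 - 22707) = (24206 + I*√6961)/6770 = (24206 + I*√6961)*(1/6770) = 12103/3385 + I*√6961/6770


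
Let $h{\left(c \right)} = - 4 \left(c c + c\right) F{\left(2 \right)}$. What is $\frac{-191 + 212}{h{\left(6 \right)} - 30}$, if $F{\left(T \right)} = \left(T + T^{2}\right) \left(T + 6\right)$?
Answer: $- \frac{7}{2698} \approx -0.0025945$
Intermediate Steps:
$F{\left(T \right)} = \left(6 + T\right) \left(T + T^{2}\right)$ ($F{\left(T \right)} = \left(T + T^{2}\right) \left(6 + T\right) = \left(6 + T\right) \left(T + T^{2}\right)$)
$h{\left(c \right)} = - 192 c - 192 c^{2}$ ($h{\left(c \right)} = - 4 \left(c c + c\right) 2 \left(6 + 2^{2} + 7 \cdot 2\right) = - 4 \left(c^{2} + c\right) 2 \left(6 + 4 + 14\right) = - 4 \left(c + c^{2}\right) 2 \cdot 24 = \left(- 4 c - 4 c^{2}\right) 48 = - 192 c - 192 c^{2}$)
$\frac{-191 + 212}{h{\left(6 \right)} - 30} = \frac{-191 + 212}{\left(-192\right) 6 \left(1 + 6\right) - 30} = \frac{21}{\left(-192\right) 6 \cdot 7 - 30} = \frac{21}{-8064 - 30} = \frac{21}{-8094} = 21 \left(- \frac{1}{8094}\right) = - \frac{7}{2698}$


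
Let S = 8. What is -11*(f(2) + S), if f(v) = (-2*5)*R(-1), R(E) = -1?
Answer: -198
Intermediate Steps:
f(v) = 10 (f(v) = -2*5*(-1) = -10*(-1) = 10)
-11*(f(2) + S) = -11*(10 + 8) = -11*18 = -198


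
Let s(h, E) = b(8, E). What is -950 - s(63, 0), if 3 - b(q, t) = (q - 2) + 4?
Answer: -943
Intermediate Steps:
b(q, t) = 1 - q (b(q, t) = 3 - ((q - 2) + 4) = 3 - ((-2 + q) + 4) = 3 - (2 + q) = 3 + (-2 - q) = 1 - q)
s(h, E) = -7 (s(h, E) = 1 - 1*8 = 1 - 8 = -7)
-950 - s(63, 0) = -950 - 1*(-7) = -950 + 7 = -943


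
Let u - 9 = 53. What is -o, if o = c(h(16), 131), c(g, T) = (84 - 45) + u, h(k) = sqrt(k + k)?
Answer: -101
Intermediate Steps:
u = 62 (u = 9 + 53 = 62)
h(k) = sqrt(2)*sqrt(k) (h(k) = sqrt(2*k) = sqrt(2)*sqrt(k))
c(g, T) = 101 (c(g, T) = (84 - 45) + 62 = 39 + 62 = 101)
o = 101
-o = -1*101 = -101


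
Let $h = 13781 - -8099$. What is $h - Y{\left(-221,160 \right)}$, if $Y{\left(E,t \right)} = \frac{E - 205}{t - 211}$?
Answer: $\frac{371818}{17} \approx 21872.0$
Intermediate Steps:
$h = 21880$ ($h = 13781 + 8099 = 21880$)
$Y{\left(E,t \right)} = \frac{-205 + E}{-211 + t}$
$h - Y{\left(-221,160 \right)} = 21880 - \frac{-205 - 221}{-211 + 160} = 21880 - \frac{1}{-51} \left(-426\right) = 21880 - \left(- \frac{1}{51}\right) \left(-426\right) = 21880 - \frac{142}{17} = \frac{371818}{17}$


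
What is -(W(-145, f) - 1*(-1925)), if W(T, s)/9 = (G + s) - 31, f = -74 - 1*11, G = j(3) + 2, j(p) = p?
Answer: -926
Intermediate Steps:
G = 5 (G = 3 + 2 = 5)
f = -85 (f = -74 - 11 = -85)
W(T, s) = -234 + 9*s (W(T, s) = 9*((5 + s) - 31) = 9*(-26 + s) = -234 + 9*s)
-(W(-145, f) - 1*(-1925)) = -((-234 + 9*(-85)) - 1*(-1925)) = -((-234 - 765) + 1925) = -(-999 + 1925) = -1*926 = -926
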